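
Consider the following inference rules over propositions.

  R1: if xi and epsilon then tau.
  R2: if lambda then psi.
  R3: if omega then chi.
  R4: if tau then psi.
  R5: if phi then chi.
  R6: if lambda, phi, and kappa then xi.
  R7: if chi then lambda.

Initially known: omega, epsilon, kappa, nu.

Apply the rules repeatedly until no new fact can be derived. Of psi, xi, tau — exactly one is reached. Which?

omega holds, so chi follows (R3).
chi holds, so lambda follows (R7).
From lambda, R2 gives psi.
xi would need lambda, phi, and kappa (R6), but phi is never established. tau would need xi and epsilon (R1), but xi is never established.

psi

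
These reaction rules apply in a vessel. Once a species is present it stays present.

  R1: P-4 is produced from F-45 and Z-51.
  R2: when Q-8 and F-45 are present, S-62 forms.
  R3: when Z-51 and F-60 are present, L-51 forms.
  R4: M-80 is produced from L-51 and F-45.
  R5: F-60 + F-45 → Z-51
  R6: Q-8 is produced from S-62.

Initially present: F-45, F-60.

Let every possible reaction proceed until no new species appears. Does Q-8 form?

No

Q-8 would need S-62 (R6), but S-62 never forms.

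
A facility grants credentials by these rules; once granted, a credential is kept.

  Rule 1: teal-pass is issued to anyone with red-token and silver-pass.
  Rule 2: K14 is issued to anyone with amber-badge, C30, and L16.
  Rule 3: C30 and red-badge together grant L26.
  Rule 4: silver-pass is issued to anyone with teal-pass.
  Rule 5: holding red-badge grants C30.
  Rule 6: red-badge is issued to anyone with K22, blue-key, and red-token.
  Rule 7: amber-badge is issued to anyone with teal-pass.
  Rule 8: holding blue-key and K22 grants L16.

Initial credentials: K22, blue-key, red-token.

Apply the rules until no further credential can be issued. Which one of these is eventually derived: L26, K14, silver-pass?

Holding K22, blue-key, and red-token grants red-badge (Rule 6).
Holding red-badge grants C30 (Rule 5).
Holding C30 and red-badge grants L26 (Rule 3).
K14 would need amber-badge, C30, and L16 (Rule 2), but amber-badge is never granted. silver-pass would need teal-pass (Rule 4), but teal-pass is never granted.

L26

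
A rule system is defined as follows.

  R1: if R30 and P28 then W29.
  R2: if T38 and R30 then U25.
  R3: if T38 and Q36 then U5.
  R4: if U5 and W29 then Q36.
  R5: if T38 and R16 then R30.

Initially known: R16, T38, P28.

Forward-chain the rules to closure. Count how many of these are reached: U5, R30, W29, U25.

From T38 and R16, R5 gives R30.
T38 and R30 hold, so U25 follows (R2).
From R30 and P28, R1 gives W29.
U5 would need T38 and Q36 (R3), but Q36 is never established.
R30: reached.
W29: reached.
U25: reached.
Reached: R30, W29, and U25 — 3 of the 4.

3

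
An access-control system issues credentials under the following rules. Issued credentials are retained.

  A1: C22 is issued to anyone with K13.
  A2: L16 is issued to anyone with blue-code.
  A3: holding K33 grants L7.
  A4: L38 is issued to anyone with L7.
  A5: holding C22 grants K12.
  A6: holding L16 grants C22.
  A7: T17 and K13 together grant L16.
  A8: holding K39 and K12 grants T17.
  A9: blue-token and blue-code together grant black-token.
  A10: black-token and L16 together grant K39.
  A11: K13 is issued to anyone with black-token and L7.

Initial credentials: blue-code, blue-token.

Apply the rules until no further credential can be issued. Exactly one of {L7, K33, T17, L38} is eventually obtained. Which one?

T17

Holding blue-code grants L16 (A2).
Holding blue-token and blue-code grants black-token (A9).
Holding black-token and L16 grants K39 (A10).
Holding L16 grants C22 (A6).
Holding C22 grants K12 (A5).
Holding K39 and K12 grants T17 (A8).
No rule produces K33, and it is not given. L7 would need K33 (A3), but K33 is never granted. L38 would need L7 (A4), but L7 is never granted.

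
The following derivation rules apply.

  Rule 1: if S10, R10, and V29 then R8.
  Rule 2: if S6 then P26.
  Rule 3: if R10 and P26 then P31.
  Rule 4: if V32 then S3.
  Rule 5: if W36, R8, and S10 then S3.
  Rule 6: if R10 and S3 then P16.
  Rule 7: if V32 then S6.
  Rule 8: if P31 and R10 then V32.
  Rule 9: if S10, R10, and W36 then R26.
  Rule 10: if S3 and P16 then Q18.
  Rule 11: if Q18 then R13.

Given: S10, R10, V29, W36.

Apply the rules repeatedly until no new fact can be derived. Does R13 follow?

From S10, R10, and V29, Rule 1 gives R8.
W36, R8, and S10 hold, so S3 follows (Rule 5).
R10 and S3 hold, so P16 follows (Rule 6).
From S3 and P16, Rule 10 gives Q18.
Q18 holds, so R13 follows (Rule 11).

Yes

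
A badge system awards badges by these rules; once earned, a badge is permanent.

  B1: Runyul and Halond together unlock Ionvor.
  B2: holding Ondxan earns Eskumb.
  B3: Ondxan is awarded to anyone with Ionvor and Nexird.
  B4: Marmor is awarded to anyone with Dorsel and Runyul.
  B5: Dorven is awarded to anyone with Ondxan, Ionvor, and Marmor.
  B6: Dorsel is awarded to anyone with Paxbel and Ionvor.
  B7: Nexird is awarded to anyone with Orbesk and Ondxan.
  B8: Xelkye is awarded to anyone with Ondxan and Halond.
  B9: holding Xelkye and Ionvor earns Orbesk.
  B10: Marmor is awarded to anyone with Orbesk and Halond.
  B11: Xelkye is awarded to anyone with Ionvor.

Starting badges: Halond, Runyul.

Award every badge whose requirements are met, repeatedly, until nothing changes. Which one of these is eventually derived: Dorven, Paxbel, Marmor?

With Runyul and Halond, Ionvor is earned (B1).
With Ionvor, Xelkye is earned (B11).
With Xelkye and Ionvor, Orbesk is earned (B9).
With Orbesk and Halond, Marmor is earned (B10).
No rule produces Paxbel, and it is not given. Dorven would need Ondxan, Ionvor, and Marmor (B5), but Ondxan is never earned.

Marmor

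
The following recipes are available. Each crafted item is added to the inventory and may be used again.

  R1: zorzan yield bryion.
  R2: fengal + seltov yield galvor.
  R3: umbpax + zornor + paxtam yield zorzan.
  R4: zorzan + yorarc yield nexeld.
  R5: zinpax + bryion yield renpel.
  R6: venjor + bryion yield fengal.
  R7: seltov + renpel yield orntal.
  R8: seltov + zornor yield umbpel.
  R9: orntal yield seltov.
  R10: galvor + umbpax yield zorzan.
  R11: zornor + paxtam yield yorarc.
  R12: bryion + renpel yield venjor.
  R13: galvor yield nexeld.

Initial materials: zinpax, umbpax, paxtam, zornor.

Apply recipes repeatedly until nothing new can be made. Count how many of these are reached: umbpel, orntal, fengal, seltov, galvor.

umbpax + zornor + paxtam → zorzan (R3).
zorzan → bryion (R1).
zinpax + bryion → renpel (R5).
Using R12, bryion and renpel make venjor.
venjor + bryion → fengal (R6).
umbpel would need seltov and zornor (R8), but seltov is never obtained.
orntal would need seltov and renpel (R7), but seltov is never obtained.
fengal: reached.
seltov would need orntal (R9), but orntal is never obtained.
galvor would need fengal and seltov (R2), but seltov is never obtained.
Reached: fengal — 1 of the 5.

1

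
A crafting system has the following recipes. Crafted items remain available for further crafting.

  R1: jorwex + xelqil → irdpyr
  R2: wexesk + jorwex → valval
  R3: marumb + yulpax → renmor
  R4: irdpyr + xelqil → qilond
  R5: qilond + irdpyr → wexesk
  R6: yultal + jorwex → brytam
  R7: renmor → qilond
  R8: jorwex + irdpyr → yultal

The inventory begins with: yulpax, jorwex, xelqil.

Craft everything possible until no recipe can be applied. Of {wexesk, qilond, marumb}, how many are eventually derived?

jorwex + xelqil → irdpyr (R1).
irdpyr + xelqil → qilond (R4).
Using R5, qilond and irdpyr make wexesk.
wexesk: reached.
qilond: reached.
No rule produces marumb, and it is not given.
Reached: wexesk and qilond — 2 of the 3.

2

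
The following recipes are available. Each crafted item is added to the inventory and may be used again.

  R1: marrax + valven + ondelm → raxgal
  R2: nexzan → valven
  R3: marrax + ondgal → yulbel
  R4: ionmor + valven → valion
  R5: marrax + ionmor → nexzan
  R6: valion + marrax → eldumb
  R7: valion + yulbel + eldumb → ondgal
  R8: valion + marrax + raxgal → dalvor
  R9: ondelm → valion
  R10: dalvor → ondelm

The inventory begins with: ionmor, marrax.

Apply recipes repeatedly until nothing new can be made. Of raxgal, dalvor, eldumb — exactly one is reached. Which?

marrax + ionmor → nexzan (R5).
nexzan → valven (R2).
ionmor + valven → valion (R4).
Using R6, valion and marrax make eldumb.
dalvor would need valion, marrax, and raxgal (R8), but raxgal is never obtained. raxgal would need marrax, valven, and ondelm (R1), but ondelm is never obtained.

eldumb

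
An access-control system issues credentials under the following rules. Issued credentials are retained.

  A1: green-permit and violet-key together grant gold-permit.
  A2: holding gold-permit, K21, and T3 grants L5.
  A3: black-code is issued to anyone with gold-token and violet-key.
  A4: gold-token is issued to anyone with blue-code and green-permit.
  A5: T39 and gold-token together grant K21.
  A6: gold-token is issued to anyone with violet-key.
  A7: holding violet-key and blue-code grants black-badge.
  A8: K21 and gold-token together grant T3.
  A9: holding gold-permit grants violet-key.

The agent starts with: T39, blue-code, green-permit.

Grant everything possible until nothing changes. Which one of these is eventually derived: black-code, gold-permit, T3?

T3

Holding blue-code and green-permit grants gold-token (A4).
Holding T39 and gold-token grants K21 (A5).
Holding K21 and gold-token grants T3 (A8).
gold-permit would need green-permit and violet-key (A1), but violet-key is never granted. black-code would need gold-token and violet-key (A3), but violet-key is never granted.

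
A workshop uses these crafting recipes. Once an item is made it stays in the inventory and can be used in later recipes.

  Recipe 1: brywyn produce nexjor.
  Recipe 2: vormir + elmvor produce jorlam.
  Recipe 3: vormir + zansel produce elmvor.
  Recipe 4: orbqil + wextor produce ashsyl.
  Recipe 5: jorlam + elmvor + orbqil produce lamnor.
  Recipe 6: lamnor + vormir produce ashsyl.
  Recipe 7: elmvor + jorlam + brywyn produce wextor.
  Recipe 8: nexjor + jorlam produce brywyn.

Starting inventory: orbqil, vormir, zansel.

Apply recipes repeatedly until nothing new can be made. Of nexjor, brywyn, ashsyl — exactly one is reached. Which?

ashsyl

vormir + zansel → elmvor (Recipe 3).
vormir + elmvor → jorlam (Recipe 2).
jorlam + elmvor + orbqil → lamnor (Recipe 5).
Using Recipe 6, lamnor and vormir make ashsyl.
nexjor would need brywyn (Recipe 1), but brywyn is never obtained. brywyn would need nexjor and jorlam (Recipe 8), but nexjor is never obtained.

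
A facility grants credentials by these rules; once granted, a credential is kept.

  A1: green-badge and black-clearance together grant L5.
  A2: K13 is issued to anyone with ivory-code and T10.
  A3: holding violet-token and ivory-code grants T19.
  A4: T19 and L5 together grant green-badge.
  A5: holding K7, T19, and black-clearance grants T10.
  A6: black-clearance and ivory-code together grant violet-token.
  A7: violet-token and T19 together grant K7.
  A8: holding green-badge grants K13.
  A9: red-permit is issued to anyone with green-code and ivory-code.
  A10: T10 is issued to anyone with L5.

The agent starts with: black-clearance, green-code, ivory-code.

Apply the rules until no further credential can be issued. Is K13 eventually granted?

Holding black-clearance and ivory-code grants violet-token (A6).
Holding violet-token and ivory-code grants T19 (A3).
Holding violet-token and T19 grants K7 (A7).
Holding K7, T19, and black-clearance grants T10 (A5).
Holding ivory-code and T10 grants K13 (A2).

Yes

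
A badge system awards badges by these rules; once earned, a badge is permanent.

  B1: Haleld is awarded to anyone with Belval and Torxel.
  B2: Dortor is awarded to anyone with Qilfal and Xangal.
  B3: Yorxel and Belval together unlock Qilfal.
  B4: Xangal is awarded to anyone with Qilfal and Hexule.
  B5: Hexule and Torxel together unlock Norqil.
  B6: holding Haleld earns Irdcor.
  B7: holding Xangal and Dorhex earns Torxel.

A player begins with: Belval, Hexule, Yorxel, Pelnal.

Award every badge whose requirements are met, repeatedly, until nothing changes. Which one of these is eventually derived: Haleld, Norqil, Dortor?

With Yorxel and Belval, Qilfal is earned (B3).
With Qilfal and Hexule, Xangal is earned (B4).
With Qilfal and Xangal, Dortor is earned (B2).
Norqil would need Hexule and Torxel (B5), but Torxel is never earned. Haleld would need Belval and Torxel (B1), but Torxel is never earned.

Dortor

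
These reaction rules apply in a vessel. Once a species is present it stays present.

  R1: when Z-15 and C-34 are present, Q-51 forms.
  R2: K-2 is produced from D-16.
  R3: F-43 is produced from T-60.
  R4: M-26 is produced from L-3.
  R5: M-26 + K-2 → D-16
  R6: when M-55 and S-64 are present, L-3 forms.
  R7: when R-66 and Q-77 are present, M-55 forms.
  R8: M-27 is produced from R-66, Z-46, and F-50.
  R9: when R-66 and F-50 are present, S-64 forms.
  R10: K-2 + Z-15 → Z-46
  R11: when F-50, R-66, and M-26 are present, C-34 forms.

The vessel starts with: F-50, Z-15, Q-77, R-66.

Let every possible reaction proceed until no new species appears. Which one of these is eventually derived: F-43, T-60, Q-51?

Q-51

R-66 and Q-77 present → M-55 forms (R7).
R-66 and F-50 present → S-64 forms (R9).
M-55 and S-64 present → L-3 forms (R6).
L-3 present → M-26 forms (R4).
F-50, R-66, and M-26 present → C-34 forms (R11).
Z-15 and C-34 present → Q-51 forms (R1).
F-43 would need T-60 (R3), but T-60 never forms. No rule produces T-60, and it is not given.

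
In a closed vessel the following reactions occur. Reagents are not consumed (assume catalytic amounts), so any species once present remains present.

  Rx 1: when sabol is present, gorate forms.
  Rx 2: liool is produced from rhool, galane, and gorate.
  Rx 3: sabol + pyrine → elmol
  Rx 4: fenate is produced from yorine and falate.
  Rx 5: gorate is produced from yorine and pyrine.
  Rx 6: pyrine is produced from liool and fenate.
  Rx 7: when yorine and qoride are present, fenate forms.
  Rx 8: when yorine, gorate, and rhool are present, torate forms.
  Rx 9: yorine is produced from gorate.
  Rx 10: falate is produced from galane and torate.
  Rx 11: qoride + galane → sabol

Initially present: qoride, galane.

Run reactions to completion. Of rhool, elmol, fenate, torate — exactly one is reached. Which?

fenate

qoride and galane present → sabol forms (Rx 11).
sabol present → gorate forms (Rx 1).
gorate present → yorine forms (Rx 9).
yorine and qoride present → fenate forms (Rx 7).
elmol would need sabol and pyrine (Rx 3), but pyrine never forms. No rule produces rhool, and it is not given. torate would need yorine, gorate, and rhool (Rx 8), but rhool never forms.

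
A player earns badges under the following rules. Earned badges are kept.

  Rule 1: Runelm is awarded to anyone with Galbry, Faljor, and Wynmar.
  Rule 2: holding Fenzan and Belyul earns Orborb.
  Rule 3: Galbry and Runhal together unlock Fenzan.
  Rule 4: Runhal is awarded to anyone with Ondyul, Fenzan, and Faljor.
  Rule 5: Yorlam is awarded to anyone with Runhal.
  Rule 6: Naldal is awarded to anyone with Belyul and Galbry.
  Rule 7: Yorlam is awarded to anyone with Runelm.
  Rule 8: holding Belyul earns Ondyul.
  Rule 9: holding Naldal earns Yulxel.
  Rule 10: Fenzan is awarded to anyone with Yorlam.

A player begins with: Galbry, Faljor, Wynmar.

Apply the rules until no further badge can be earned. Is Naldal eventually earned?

Naldal would need Belyul and Galbry (Rule 6), but Belyul is never earned.

No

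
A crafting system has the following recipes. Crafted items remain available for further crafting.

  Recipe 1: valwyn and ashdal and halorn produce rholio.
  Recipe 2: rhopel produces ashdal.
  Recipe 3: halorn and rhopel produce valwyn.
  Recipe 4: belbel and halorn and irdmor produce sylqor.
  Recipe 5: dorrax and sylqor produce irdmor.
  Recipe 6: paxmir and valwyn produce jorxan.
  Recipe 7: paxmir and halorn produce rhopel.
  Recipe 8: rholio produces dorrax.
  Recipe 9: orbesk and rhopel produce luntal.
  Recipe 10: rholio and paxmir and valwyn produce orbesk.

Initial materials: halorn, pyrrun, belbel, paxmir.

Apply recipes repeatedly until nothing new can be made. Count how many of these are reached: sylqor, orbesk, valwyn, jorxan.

paxmir and halorn → rhopel (Recipe 7).
halorn and rhopel → valwyn (Recipe 3).
rhopel → ashdal (Recipe 2).
valwyn and ashdal and halorn → rholio (Recipe 1).
Using Recipe 6, paxmir and valwyn make jorxan.
rholio and paxmir and valwyn → orbesk (Recipe 10).
sylqor would need belbel, halorn, and irdmor (Recipe 4), but irdmor is never obtained.
orbesk: reached.
valwyn: reached.
jorxan: reached.
Reached: orbesk, valwyn, and jorxan — 3 of the 4.

3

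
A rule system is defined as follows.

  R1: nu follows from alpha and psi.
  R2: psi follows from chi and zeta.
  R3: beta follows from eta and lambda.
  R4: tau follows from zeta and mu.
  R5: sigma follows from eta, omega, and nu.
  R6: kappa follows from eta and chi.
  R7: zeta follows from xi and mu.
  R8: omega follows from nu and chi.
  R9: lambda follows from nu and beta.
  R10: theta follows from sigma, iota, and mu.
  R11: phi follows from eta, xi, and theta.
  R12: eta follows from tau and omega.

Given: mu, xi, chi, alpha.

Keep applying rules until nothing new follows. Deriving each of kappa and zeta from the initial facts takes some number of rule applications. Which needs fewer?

zeta: xi and mu hold, so zeta follows (R7). [1 rule application]
kappa: xi and mu hold, so zeta follows (R7). From chi and zeta, R2 gives psi. zeta and mu hold, so tau follows (R4). alpha and psi hold, so nu follows (R1). From nu and chi, R8 gives omega. From tau and omega, R12 gives eta. From eta and chi, R6 gives kappa. [7 rule applications]
zeta needs fewer.

zeta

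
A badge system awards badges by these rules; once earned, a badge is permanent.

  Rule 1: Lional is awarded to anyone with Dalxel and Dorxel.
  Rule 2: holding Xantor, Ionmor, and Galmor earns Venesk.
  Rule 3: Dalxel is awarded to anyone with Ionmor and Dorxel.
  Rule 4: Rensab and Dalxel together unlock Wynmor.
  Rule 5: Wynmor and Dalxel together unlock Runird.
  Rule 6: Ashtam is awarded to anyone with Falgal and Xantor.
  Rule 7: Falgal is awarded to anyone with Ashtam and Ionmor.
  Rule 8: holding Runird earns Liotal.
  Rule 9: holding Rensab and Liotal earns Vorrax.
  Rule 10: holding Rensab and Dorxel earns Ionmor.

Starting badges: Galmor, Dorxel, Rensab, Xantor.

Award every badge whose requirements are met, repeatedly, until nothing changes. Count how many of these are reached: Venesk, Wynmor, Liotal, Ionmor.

4

With Rensab and Dorxel, Ionmor is earned (Rule 10).
With Ionmor and Dorxel, Dalxel is earned (Rule 3).
With Xantor, Ionmor, and Galmor, Venesk is earned (Rule 2).
With Rensab and Dalxel, Wynmor is earned (Rule 4).
With Wynmor and Dalxel, Runird is earned (Rule 5).
With Runird, Liotal is earned (Rule 8).
Venesk: reached.
Wynmor: reached.
Liotal: reached.
Ionmor: reached.
All 4 are reached.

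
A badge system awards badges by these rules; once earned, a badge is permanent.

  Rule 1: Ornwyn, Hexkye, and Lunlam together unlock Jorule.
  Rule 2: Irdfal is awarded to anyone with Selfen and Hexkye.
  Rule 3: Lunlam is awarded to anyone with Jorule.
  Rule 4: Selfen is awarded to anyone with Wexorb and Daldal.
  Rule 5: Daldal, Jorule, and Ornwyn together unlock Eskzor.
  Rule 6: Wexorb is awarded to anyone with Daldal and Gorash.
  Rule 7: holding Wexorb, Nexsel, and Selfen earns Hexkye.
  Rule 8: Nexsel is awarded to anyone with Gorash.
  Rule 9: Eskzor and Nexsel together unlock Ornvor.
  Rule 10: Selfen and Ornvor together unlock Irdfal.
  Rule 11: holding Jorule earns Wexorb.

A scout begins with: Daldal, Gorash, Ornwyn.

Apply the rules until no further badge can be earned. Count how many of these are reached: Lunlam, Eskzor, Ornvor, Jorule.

0

Lunlam would need Jorule (Rule 3), but Jorule is never earned.
Eskzor would need Daldal, Jorule, and Ornwyn (Rule 5), but Jorule is never earned.
Ornvor would need Eskzor and Nexsel (Rule 9), but Eskzor is never earned.
Jorule would need Ornwyn, Hexkye, and Lunlam (Rule 1), but Lunlam is never earned.
None of the 4 are reached.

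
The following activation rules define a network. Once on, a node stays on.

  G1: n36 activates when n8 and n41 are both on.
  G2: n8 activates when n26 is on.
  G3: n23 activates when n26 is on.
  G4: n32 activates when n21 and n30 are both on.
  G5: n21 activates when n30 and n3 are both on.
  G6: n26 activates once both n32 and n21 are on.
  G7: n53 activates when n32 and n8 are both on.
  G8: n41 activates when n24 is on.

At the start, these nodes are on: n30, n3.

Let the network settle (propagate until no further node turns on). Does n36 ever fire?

n36 would need n8 and n41 (G1), but n41 never turns on.

No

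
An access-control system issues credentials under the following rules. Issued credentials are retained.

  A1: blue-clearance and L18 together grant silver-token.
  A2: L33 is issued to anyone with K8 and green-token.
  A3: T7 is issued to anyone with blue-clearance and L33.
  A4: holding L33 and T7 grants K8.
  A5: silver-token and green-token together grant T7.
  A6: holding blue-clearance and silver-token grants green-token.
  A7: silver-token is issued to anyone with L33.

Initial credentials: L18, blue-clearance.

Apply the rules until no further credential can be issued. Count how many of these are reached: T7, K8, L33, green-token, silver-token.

3

Holding blue-clearance and L18 grants silver-token (A1).
Holding blue-clearance and silver-token grants green-token (A6).
Holding silver-token and green-token grants T7 (A5).
T7: reached.
K8 would need L33 and T7 (A4), but L33 is never granted.
L33 would need K8 and green-token (A2), but K8 is never granted.
green-token: reached.
silver-token: reached.
Reached: T7, green-token, and silver-token — 3 of the 5.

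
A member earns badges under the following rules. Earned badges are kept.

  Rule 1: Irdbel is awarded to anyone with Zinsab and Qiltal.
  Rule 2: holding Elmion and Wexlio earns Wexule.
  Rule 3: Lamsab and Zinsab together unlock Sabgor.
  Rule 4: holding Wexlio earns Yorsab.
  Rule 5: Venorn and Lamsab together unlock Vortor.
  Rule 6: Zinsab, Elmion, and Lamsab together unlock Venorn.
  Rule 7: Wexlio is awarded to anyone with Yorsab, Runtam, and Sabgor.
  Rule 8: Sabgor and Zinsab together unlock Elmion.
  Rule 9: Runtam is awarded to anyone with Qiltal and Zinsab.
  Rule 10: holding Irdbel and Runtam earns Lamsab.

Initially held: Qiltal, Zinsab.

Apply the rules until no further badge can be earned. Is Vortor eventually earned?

With Zinsab and Qiltal, Irdbel is earned (Rule 1).
With Qiltal and Zinsab, Runtam is earned (Rule 9).
With Irdbel and Runtam, Lamsab is earned (Rule 10).
With Lamsab and Zinsab, Sabgor is earned (Rule 3).
With Sabgor and Zinsab, Elmion is earned (Rule 8).
With Zinsab, Elmion, and Lamsab, Venorn is earned (Rule 6).
With Venorn and Lamsab, Vortor is earned (Rule 5).

Yes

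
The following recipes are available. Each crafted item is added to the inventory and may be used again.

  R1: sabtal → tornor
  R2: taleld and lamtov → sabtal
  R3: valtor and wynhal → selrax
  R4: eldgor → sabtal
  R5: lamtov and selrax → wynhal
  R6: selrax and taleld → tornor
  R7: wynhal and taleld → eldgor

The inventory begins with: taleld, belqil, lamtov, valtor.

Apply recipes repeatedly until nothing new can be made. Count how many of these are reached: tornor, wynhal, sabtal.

2

Using R2, taleld and lamtov make sabtal.
Using R1, sabtal makes tornor.
tornor: reached.
wynhal would need lamtov and selrax (R5), but selrax is never obtained.
sabtal: reached.
Reached: tornor and sabtal — 2 of the 3.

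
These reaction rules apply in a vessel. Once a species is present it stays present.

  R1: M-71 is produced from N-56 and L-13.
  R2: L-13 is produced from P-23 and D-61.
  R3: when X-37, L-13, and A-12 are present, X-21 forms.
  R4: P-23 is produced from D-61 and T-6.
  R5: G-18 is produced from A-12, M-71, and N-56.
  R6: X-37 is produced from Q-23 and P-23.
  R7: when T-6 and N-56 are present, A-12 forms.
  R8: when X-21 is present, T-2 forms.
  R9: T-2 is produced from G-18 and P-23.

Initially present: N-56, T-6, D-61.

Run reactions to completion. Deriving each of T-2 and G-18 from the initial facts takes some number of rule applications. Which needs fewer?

G-18

G-18: D-61 and T-6 present → P-23 forms (R4). T-6 and N-56 present → A-12 forms (R7). P-23 and D-61 present → L-13 forms (R2). N-56 and L-13 present → M-71 forms (R1). A-12, M-71, and N-56 present → G-18 forms (R5). [5 rule applications]
T-2: D-61 and T-6 present → P-23 forms (R4). T-6 and N-56 present → A-12 forms (R7). P-23 and D-61 present → L-13 forms (R2). N-56 and L-13 present → M-71 forms (R1). A-12, M-71, and N-56 present → G-18 forms (R5). G-18 and P-23 present → T-2 forms (R9). [6 rule applications]
G-18 needs fewer.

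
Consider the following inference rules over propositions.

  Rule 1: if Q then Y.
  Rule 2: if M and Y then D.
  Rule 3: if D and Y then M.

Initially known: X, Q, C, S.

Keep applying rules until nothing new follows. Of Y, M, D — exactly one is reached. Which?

Y

From Q, Rule 1 gives Y.
D would need M and Y (Rule 2), but M is never established. M would need D and Y (Rule 3), but D is never established.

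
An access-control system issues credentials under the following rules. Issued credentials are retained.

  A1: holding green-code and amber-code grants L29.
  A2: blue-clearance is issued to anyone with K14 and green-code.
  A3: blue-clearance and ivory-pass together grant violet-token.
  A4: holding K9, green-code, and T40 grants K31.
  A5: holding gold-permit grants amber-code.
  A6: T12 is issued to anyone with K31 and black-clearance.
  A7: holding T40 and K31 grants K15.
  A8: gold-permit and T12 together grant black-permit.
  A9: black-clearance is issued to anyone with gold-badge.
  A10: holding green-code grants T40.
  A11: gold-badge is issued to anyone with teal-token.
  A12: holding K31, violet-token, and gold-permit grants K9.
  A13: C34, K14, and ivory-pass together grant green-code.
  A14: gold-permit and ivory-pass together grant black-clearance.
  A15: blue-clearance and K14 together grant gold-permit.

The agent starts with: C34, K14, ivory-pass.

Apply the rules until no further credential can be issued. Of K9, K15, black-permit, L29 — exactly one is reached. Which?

L29

Holding C34, K14, and ivory-pass grants green-code (A13).
Holding K14 and green-code grants blue-clearance (A2).
Holding blue-clearance and K14 grants gold-permit (A15).
Holding gold-permit grants amber-code (A5).
Holding green-code and amber-code grants L29 (A1).
K9 would need K31, violet-token, and gold-permit (A12), but K31 is never granted. K15 would need T40 and K31 (A7), but K31 is never granted. black-permit would need gold-permit and T12 (A8), but T12 is never granted.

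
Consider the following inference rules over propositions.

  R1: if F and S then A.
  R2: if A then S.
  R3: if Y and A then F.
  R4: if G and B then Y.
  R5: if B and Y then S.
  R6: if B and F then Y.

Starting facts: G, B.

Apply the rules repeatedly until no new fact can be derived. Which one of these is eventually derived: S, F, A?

G and B hold, so Y follows (R4).
B and Y hold, so S follows (R5).
A would need F and S (R1), but F is never established. F would need Y and A (R3), but A is never established.

S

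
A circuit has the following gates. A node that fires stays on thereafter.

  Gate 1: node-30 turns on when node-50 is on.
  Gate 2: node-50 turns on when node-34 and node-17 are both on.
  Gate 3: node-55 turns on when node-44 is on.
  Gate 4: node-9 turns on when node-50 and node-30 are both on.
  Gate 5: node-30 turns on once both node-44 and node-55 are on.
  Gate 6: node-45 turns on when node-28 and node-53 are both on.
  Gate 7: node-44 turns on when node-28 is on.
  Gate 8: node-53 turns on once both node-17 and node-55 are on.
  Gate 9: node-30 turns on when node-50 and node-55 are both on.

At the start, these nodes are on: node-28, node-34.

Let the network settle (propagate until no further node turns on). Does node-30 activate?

node-28 is on, so node-44 turns on (Gate 7).
node-44 is on, so node-55 turns on (Gate 3).
node-44 and node-55 are on, so node-30 turns on (Gate 5).

Yes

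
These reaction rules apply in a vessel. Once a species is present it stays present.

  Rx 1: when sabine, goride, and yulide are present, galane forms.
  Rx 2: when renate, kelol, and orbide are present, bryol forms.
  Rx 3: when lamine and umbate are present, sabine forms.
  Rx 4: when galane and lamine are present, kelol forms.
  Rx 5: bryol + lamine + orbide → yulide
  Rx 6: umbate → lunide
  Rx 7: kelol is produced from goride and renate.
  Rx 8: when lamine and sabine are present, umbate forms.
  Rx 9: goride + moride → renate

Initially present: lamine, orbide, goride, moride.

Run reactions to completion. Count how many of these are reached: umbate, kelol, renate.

2

goride and moride present → renate forms (Rx 9).
goride and renate present → kelol forms (Rx 7).
umbate would need lamine and sabine (Rx 8), but sabine never forms.
kelol: reached.
renate: reached.
Reached: kelol and renate — 2 of the 3.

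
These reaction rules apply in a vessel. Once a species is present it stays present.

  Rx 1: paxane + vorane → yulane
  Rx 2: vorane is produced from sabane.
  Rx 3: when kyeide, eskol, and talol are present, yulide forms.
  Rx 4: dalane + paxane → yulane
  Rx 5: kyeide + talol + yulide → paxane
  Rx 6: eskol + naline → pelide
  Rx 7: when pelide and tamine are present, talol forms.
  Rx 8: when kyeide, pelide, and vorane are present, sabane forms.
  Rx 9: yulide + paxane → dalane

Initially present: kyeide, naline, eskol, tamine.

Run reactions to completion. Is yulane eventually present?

Yes

eskol and naline present → pelide forms (Rx 6).
pelide and tamine present → talol forms (Rx 7).
kyeide, eskol, and talol present → yulide forms (Rx 3).
kyeide, talol, and yulide present → paxane forms (Rx 5).
yulide and paxane present → dalane forms (Rx 9).
dalane and paxane present → yulane forms (Rx 4).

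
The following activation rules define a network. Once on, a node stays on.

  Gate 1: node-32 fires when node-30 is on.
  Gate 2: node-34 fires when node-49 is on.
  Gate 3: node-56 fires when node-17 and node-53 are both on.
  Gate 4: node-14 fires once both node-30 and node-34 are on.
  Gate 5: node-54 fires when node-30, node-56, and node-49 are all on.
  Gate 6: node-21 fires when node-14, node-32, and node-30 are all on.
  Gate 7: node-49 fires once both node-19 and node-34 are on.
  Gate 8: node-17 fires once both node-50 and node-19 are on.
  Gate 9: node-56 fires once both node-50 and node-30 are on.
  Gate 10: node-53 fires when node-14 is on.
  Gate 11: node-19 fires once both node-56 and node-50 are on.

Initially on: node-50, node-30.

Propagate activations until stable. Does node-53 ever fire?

No

node-53 would need node-14 (Gate 10), but node-14 never turns on.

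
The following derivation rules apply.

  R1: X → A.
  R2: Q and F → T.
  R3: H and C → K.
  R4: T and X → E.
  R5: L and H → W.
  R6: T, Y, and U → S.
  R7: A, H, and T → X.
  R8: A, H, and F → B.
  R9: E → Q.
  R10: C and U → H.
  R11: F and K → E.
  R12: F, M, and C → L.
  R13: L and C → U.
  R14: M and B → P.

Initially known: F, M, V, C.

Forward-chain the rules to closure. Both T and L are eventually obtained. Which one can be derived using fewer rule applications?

L: F, M, and C hold, so L follows (R12). [1 rule application]
T: From F, M, and C, R12 gives L. From L and C, R13 gives U. C and U hold, so H follows (R10). H and C hold, so K follows (R3). From F and K, R11 gives E. From E, R9 gives Q. From Q and F, R2 gives T. [7 rule applications]
L needs fewer.

L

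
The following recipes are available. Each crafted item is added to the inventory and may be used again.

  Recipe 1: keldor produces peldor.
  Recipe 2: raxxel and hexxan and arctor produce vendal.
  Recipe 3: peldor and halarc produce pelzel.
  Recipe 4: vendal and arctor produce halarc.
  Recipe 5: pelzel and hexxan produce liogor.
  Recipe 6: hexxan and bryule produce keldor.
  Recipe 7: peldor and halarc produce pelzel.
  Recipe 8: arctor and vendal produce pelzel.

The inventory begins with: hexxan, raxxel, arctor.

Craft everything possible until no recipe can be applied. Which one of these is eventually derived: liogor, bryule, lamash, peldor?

liogor

Using Recipe 2, raxxel, hexxan, and arctor make vendal.
arctor and vendal → pelzel (Recipe 8).
Using Recipe 5, pelzel and hexxan make liogor.
No rule produces bryule, and it is not given. peldor would need keldor (Recipe 1), but keldor is never obtained. No rule produces lamash, and it is not given.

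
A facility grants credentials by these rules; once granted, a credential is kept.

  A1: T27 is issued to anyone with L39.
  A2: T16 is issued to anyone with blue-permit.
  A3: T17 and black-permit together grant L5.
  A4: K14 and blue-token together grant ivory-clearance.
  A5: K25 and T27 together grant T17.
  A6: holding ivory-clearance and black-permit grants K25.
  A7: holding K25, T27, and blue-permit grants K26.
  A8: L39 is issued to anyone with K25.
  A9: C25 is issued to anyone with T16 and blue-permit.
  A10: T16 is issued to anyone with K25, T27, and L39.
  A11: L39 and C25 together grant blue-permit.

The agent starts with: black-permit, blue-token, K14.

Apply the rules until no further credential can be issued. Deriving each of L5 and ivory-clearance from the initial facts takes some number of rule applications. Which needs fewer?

ivory-clearance

ivory-clearance: Holding K14 and blue-token grants ivory-clearance (A4). [1 rule application]
L5: Holding K14 and blue-token grants ivory-clearance (A4). Holding ivory-clearance and black-permit grants K25 (A6). Holding K25 grants L39 (A8). Holding L39 grants T27 (A1). Holding K25 and T27 grants T17 (A5). Holding T17 and black-permit grants L5 (A3). [6 rule applications]
ivory-clearance needs fewer.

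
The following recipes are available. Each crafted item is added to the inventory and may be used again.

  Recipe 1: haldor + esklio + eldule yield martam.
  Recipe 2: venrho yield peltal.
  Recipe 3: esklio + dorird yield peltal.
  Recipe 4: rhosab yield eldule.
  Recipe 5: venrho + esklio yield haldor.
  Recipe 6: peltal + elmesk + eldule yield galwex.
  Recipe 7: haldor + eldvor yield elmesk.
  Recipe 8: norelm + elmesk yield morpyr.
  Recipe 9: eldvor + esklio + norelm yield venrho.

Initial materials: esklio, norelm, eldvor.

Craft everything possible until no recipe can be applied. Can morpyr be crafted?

Yes

Using Recipe 9, eldvor, esklio, and norelm make venrho.
venrho + esklio → haldor (Recipe 5).
haldor + eldvor → elmesk (Recipe 7).
Using Recipe 8, norelm and elmesk make morpyr.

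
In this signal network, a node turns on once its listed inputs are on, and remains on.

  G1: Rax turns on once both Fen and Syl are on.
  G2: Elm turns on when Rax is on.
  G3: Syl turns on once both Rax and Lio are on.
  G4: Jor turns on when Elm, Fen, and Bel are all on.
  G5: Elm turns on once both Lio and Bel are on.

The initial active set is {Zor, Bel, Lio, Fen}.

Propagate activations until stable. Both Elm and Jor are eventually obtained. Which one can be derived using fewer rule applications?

Elm: Lio and Bel are on, so Elm turns on (G5). [1 rule application]
Jor: G5: Lio and Bel on → Elm on. G4: Elm, Fen, and Bel on → Jor on. [2 rule applications]
Elm needs fewer.

Elm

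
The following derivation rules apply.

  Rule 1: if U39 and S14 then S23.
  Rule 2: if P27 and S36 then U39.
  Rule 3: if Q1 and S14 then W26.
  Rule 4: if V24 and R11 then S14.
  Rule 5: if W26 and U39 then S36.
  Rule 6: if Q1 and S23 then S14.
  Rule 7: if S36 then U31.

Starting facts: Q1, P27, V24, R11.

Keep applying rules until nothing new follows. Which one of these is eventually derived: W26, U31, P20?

From V24 and R11, Rule 4 gives S14.
From Q1 and S14, Rule 3 gives W26.
No rule produces P20, and it is not given. U31 would need S36 (Rule 7), but S36 is never established.

W26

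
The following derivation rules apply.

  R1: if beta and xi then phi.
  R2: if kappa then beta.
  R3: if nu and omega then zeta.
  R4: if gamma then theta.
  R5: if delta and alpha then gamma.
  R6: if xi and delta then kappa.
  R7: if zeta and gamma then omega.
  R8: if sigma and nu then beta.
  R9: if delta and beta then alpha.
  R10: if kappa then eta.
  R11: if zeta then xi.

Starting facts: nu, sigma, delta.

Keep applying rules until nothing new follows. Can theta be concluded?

Yes

From sigma and nu, R8 gives beta.
From delta and beta, R9 gives alpha.
delta and alpha hold, so gamma follows (R5).
From gamma, R4 gives theta.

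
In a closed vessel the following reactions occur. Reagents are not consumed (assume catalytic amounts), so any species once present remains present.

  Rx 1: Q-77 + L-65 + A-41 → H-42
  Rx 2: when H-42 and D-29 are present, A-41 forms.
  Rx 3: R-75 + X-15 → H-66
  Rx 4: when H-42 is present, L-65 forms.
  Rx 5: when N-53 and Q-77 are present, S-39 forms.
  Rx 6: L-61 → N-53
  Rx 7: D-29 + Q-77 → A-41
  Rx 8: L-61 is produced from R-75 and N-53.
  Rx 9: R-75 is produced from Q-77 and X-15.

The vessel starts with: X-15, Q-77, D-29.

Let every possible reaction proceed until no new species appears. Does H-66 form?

Yes

Q-77 and X-15 present → R-75 forms (Rx 9).
R-75 and X-15 present → H-66 forms (Rx 3).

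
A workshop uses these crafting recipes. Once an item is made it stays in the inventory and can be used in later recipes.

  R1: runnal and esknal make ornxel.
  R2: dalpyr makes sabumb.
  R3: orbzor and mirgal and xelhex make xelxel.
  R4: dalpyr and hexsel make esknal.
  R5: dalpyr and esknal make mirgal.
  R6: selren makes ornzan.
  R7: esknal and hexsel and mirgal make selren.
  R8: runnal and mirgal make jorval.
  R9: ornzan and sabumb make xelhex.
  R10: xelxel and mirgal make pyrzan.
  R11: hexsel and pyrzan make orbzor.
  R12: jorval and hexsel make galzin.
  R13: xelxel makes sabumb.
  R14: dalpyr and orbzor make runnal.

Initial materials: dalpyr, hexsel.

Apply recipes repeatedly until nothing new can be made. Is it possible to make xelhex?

Using R4, dalpyr and hexsel make esknal.
Using R2, dalpyr makes sabumb.
dalpyr and esknal → mirgal (R5).
Using R7, esknal, hexsel, and mirgal make selren.
Using R6, selren makes ornzan.
Using R9, ornzan and sabumb make xelhex.

Yes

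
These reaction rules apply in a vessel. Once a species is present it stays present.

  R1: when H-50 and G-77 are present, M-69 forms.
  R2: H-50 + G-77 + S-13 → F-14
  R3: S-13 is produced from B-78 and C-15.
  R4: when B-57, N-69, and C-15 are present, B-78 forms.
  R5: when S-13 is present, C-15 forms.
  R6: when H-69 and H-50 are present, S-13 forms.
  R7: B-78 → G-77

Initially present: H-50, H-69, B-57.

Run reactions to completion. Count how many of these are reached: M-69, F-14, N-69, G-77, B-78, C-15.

H-69 and H-50 present → S-13 forms (R6).
S-13 present → C-15 forms (R5).
M-69 would need H-50 and G-77 (R1), but G-77 never forms.
F-14 would need H-50, G-77, and S-13 (R2), but G-77 never forms.
No rule produces N-69, and it is not given.
G-77 would need B-78 (R7), but B-78 never forms.
B-78 would need B-57, N-69, and C-15 (R4), but N-69 never forms.
C-15: reached.
Reached: C-15 — 1 of the 6.

1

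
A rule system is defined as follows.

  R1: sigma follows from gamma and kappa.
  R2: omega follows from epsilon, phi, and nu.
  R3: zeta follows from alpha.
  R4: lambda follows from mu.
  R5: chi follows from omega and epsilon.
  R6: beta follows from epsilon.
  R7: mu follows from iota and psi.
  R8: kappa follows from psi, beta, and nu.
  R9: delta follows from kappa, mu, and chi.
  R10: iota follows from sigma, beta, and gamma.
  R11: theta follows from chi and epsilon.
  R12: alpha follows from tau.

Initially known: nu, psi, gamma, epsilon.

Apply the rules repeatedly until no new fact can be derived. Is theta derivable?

No

theta would need chi and epsilon (R11), but chi is never established.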